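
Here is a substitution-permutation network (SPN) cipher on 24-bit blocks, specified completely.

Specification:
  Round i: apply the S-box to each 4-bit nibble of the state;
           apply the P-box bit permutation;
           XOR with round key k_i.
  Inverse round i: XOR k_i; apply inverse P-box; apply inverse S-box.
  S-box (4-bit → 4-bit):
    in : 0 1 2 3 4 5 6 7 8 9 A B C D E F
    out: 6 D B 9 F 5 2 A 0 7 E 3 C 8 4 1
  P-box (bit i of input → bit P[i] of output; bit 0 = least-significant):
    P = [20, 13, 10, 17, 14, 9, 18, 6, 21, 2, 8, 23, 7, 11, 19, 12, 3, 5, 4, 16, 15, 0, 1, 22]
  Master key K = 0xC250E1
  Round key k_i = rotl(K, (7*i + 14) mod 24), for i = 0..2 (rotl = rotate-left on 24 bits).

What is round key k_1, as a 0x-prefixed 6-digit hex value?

K = 0xC250E1
k_0 = rotl(K, (7*0+14) mod 24) = rotl(K, 14) = 0x387094
k_1 = rotl(K, (7*1+14) mod 24) = rotl(K, 21) = 0x384A1C

0x384A1C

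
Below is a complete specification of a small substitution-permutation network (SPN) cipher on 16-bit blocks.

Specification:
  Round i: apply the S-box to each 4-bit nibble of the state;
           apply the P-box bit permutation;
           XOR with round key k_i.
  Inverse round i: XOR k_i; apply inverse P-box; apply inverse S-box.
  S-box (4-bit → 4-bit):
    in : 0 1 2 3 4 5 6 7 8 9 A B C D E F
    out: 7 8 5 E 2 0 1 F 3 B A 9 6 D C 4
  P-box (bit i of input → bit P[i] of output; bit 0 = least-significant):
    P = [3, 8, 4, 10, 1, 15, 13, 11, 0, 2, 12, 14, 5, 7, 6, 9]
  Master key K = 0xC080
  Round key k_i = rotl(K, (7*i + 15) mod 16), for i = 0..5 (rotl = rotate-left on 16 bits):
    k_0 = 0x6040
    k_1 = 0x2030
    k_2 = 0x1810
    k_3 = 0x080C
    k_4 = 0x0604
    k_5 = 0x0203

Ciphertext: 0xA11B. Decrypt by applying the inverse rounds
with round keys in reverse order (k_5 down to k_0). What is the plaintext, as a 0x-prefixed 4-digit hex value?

0xF1E3

s_0 = ciphertext = 0xA11B
s_1 = InvRound(s_0, k_5) = 0x15C0
s_2 = InvRound(s_1, k_4) = 0x3C54
s_3 = InvRound(s_2, k_3) = 0xFFFD
s_4 = InvRound(s_3, k_2) = 0x79C9
s_5 = InvRound(s_4, k_1) = 0x0D10
s_6 = InvRound(s_5, k_0) = 0xF1E3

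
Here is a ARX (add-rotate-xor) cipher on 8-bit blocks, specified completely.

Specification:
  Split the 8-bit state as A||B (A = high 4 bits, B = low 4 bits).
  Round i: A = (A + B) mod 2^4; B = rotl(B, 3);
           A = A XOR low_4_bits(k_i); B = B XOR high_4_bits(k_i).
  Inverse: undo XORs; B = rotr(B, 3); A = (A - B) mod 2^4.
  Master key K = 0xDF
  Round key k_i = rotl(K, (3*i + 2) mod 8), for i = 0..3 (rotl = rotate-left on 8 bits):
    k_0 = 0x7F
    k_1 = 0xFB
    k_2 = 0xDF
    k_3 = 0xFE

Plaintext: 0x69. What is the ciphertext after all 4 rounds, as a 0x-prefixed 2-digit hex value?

s_0 = plaintext = 0x69
s_1 = Round(s_0, k_0) = 0x0B
s_2 = Round(s_1, k_1) = 0x02
s_3 = Round(s_2, k_2) = 0xDC
s_4 = Round(s_3, k_3) = 0x79

0x79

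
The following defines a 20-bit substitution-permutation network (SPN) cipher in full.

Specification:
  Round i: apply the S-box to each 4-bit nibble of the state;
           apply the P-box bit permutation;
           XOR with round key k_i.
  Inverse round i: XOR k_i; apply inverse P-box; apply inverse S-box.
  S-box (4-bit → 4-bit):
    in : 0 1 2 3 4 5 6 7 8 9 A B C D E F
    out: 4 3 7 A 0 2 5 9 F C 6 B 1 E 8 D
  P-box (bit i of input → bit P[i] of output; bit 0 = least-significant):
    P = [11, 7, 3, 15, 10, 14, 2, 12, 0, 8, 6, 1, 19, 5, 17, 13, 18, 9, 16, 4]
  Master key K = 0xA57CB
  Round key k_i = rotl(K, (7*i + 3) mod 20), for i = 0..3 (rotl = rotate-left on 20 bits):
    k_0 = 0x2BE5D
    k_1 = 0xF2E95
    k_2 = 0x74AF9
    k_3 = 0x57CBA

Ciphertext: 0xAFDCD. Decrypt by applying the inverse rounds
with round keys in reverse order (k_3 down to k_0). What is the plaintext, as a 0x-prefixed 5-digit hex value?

0x83B4B

s_0 = ciphertext = 0xAFDCD
s_1 = InvRound(s_0, k_3) = 0xF280E
s_2 = InvRound(s_1, k_2) = 0x3BFA5
s_3 = InvRound(s_2, k_1) = 0x715EE
s_4 = InvRound(s_3, k_0) = 0x83B4B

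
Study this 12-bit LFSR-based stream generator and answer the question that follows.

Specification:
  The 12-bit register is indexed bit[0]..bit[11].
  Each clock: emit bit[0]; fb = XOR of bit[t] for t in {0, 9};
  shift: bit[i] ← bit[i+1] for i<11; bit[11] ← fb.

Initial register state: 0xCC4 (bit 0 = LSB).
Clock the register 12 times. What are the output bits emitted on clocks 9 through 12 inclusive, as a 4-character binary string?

reg_0 = 0xCC4
clock 1: out=0, reg = 0x662
clock 2: out=0, reg = 0xB31
clock 3: out=1, reg = 0x598
clock 4: out=0, reg = 0x2CC
clock 5: out=0, reg = 0x966
clock 6: out=0, reg = 0x4B3
clock 7: out=1, reg = 0xA59
clock 8: out=1, reg = 0x52C
clock 9: out=0, reg = 0x296
clock 10: out=0, reg = 0x94B
clock 11: out=1, reg = 0xCA5
clock 12: out=1, reg = 0xE52

0011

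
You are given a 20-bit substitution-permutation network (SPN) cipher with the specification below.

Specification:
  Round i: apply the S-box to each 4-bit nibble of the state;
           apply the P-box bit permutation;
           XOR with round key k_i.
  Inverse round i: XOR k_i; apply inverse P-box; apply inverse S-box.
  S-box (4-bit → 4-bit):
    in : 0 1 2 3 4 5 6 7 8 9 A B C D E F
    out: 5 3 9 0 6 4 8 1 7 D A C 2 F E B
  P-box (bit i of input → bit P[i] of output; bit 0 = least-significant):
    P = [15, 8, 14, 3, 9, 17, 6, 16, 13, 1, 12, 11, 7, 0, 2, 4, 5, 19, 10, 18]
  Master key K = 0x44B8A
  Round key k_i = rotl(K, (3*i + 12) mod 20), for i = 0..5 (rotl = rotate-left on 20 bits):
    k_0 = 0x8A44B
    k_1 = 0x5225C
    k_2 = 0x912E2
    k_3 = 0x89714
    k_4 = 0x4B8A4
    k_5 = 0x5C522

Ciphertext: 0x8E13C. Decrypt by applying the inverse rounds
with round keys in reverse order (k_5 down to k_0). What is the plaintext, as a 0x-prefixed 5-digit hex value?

0xCADEE

s_0 = ciphertext = 0x8E13C
s_1 = InvRound(s_0, k_5) = 0xEB166
s_2 = InvRound(s_1, k_4) = 0xC7A4C
s_3 = InvRound(s_2, k_3) = 0xB625D
s_4 = InvRound(s_3, k_2) = 0x7D8CB
s_5 = InvRound(s_4, k_1) = 0x3DD10
s_6 = InvRound(s_5, k_0) = 0xCADEE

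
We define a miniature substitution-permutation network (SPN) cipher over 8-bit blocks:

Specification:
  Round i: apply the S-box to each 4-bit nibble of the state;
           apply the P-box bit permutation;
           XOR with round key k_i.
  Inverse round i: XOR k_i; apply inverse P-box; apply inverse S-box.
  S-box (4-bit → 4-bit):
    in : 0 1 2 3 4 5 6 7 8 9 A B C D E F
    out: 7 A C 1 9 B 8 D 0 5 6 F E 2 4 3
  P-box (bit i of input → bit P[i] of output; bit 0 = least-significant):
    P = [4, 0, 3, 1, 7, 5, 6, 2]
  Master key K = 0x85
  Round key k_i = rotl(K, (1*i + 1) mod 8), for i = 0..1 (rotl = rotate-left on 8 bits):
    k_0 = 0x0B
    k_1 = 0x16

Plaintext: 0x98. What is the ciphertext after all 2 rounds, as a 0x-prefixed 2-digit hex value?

s_0 = plaintext = 0x98
s_1 = Round(s_0, k_0) = 0xCB
s_2 = Round(s_1, k_1) = 0x69

0x69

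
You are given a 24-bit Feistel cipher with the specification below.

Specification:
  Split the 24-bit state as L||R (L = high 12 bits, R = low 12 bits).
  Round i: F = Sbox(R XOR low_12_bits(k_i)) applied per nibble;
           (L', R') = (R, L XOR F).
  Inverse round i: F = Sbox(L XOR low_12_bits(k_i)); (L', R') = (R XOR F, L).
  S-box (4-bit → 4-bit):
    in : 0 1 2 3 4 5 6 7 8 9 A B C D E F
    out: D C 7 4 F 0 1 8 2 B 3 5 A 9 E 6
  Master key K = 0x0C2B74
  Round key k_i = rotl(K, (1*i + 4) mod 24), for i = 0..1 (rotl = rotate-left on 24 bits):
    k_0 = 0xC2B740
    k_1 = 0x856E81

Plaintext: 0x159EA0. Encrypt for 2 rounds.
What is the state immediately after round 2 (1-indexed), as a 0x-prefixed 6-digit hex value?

0xAB41E0

s_0 = plaintext = 0x159EA0
s_1 = Round(s_0, k_0) = 0xEA0AB4
s_2 = Round(s_1, k_1) = 0xAB41E0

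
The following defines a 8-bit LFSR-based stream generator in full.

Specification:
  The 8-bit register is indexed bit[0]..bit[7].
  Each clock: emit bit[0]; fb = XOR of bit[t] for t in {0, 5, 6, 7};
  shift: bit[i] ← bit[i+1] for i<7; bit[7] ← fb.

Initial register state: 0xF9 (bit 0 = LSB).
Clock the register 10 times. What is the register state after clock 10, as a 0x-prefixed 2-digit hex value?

0x51

reg_0 = 0xF9
clock 1: out=1, reg = 0x7C
clock 2: out=0, reg = 0x3E
clock 3: out=0, reg = 0x9F
clock 4: out=1, reg = 0x4F
clock 5: out=1, reg = 0x27
clock 6: out=1, reg = 0x13
clock 7: out=1, reg = 0x89
clock 8: out=1, reg = 0x44
clock 9: out=0, reg = 0xA2
clock 10: out=0, reg = 0x51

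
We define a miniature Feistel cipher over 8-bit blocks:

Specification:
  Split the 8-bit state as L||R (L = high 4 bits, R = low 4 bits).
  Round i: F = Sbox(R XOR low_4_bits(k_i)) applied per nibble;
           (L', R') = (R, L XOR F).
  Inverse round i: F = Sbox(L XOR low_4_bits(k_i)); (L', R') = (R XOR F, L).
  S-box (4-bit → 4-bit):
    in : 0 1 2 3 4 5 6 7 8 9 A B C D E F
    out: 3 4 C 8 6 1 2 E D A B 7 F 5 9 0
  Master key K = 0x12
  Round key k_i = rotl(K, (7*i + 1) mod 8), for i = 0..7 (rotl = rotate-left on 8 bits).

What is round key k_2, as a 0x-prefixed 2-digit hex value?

0x09

K = 0x12
k_0 = rotl(K, (7*0+1) mod 8) = rotl(K, 1) = 0x24
k_1 = rotl(K, (7*1+1) mod 8) = rotl(K, 0) = 0x12
k_2 = rotl(K, (7*2+1) mod 8) = rotl(K, 7) = 0x09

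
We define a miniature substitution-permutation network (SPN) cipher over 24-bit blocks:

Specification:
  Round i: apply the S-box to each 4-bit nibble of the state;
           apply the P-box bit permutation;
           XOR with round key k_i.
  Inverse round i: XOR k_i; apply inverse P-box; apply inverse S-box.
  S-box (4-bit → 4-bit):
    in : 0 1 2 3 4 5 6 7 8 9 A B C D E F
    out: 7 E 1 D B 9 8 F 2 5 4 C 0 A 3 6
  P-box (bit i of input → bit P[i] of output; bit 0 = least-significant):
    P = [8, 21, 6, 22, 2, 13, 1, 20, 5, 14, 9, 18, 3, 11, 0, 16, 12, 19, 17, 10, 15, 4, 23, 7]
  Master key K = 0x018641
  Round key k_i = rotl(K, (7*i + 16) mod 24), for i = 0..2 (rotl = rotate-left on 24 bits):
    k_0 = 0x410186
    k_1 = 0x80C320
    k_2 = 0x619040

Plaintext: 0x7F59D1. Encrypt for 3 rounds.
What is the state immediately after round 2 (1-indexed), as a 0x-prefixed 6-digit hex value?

s_0 = plaintext = 0x7F59D1
s_1 = Round(s_0, k_0) = 0xBAA37E
s_2 = Round(s_1, k_1) = 0x36E087
s_3 = Round(s_2, k_2) = 0x817FA8

0x36E087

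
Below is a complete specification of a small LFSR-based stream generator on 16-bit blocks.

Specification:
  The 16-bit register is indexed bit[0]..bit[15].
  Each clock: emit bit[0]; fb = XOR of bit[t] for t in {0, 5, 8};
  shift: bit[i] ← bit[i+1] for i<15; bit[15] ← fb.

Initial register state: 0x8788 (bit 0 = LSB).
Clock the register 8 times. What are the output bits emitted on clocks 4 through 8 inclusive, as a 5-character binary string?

reg_0 = 0x8788
clock 1: out=0, reg = 0xC3C4
clock 2: out=0, reg = 0xE1E2
clock 3: out=0, reg = 0x70F1
clock 4: out=1, reg = 0x3878
clock 5: out=0, reg = 0x9C3C
clock 6: out=0, reg = 0xCE1E
clock 7: out=0, reg = 0x670F
clock 8: out=1, reg = 0x3387

10001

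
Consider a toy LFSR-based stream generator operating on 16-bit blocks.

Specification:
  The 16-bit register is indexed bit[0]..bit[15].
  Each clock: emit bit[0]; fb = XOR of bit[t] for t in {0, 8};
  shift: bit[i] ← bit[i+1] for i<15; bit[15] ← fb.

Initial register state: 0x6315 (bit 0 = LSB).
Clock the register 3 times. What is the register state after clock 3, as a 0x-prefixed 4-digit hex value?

reg_0 = 0x6315
clock 1: out=1, reg = 0x318A
clock 2: out=0, reg = 0x98C5
clock 3: out=1, reg = 0xCC62

0xCC62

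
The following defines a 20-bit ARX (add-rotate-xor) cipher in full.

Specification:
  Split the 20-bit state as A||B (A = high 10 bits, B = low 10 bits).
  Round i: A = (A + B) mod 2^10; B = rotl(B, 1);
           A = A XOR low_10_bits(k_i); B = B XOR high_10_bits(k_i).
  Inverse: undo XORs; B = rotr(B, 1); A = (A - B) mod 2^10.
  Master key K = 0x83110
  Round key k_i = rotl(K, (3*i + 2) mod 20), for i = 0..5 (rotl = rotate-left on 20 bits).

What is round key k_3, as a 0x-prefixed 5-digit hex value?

K = 0x83110
k_0 = rotl(K, (3*0+2) mod 20) = rotl(K, 2) = 0x0C442
k_1 = rotl(K, (3*1+2) mod 20) = rotl(K, 5) = 0x62210
k_2 = rotl(K, (3*2+2) mod 20) = rotl(K, 8) = 0x11083
k_3 = rotl(K, (3*3+2) mod 20) = rotl(K, 11) = 0x88418

0x88418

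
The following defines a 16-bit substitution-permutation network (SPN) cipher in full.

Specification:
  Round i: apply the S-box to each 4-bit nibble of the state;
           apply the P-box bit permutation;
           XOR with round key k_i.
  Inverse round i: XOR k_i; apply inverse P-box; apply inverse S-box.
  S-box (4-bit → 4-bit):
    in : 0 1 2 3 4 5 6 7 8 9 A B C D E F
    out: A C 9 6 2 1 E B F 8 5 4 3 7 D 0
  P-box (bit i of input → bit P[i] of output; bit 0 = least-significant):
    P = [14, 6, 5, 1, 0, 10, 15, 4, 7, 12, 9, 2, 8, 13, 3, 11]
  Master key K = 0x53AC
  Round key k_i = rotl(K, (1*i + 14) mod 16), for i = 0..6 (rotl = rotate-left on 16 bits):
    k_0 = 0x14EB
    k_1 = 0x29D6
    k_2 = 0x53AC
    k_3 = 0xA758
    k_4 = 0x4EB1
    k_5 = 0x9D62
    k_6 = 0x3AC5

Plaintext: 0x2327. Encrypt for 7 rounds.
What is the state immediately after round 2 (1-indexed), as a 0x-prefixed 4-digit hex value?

s_0 = plaintext = 0x2327
s_1 = Round(s_0, k_0) = 0x4FB8
s_2 = Round(s_1, k_1) = 0xC9B4
s_3 = Round(s_2, k_2) = 0xF2E8
s_4 = Round(s_3, k_3) = 0x67AF
s_5 = Round(s_4, k_4) = 0xF63C
s_6 = Round(s_5, k_5) = 0x4B26
s_7 = Round(s_6, k_6) = 0x18B6

0xC9B4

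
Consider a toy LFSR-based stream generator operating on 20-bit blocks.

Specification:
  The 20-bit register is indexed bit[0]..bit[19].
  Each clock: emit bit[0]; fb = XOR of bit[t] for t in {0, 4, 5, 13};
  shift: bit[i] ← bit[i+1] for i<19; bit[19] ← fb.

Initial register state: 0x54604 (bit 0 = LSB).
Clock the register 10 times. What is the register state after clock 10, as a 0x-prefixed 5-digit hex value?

0xDF951

reg_0 = 0x54604
clock 1: out=0, reg = 0x2A302
clock 2: out=0, reg = 0x95181
clock 3: out=1, reg = 0xCA8C0
clock 4: out=0, reg = 0xE5460
clock 5: out=0, reg = 0xF2A30
clock 6: out=0, reg = 0xF9518
clock 7: out=0, reg = 0xFCA8C
clock 8: out=0, reg = 0x7E546
clock 9: out=0, reg = 0xBF2A3
clock 10: out=1, reg = 0xDF951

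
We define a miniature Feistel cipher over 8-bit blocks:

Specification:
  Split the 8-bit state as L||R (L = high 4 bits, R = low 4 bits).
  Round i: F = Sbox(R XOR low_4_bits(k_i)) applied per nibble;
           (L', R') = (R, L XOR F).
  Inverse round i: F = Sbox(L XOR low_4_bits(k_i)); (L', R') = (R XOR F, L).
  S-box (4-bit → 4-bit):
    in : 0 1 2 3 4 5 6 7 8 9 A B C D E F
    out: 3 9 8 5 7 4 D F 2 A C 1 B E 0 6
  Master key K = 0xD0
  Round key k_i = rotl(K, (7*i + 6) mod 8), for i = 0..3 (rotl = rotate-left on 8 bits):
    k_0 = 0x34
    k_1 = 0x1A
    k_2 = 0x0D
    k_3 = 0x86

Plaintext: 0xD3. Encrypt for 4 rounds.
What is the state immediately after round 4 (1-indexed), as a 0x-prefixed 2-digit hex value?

s_0 = plaintext = 0xD3
s_1 = Round(s_0, k_0) = 0x32
s_2 = Round(s_1, k_1) = 0x21
s_3 = Round(s_2, k_2) = 0x19
s_4 = Round(s_3, k_3) = 0x97

0x97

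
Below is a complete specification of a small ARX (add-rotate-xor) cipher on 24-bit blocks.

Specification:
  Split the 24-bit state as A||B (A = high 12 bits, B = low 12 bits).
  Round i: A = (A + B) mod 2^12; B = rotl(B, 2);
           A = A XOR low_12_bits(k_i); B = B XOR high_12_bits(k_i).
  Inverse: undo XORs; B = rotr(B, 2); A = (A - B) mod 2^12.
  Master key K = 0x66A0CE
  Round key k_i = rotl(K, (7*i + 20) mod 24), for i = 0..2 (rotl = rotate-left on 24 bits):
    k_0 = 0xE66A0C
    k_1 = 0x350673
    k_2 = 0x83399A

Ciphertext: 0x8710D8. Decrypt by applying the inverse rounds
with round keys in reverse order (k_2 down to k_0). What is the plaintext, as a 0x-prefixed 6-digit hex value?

s_0 = ciphertext = 0x8710D8
s_1 = InvRound(s_0, k_2) = 0x3B1E3A
s_2 = InvRound(s_1, k_1) = 0xA68B5A
s_3 = InvRound(s_2, k_0) = 0xF1514F

0xF1514F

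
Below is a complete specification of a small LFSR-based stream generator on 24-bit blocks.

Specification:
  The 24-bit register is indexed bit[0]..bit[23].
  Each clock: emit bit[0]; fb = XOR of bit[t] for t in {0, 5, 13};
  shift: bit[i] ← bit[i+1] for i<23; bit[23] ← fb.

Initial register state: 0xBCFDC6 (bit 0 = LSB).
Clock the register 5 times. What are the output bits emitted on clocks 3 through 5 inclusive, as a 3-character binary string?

100

reg_0 = 0xBCFDC6
clock 1: out=0, reg = 0xDE7EE3
clock 2: out=1, reg = 0xEF3F71
clock 3: out=1, reg = 0xF79FB8
clock 4: out=0, reg = 0xFBCFDC
clock 5: out=0, reg = 0x7DE7EE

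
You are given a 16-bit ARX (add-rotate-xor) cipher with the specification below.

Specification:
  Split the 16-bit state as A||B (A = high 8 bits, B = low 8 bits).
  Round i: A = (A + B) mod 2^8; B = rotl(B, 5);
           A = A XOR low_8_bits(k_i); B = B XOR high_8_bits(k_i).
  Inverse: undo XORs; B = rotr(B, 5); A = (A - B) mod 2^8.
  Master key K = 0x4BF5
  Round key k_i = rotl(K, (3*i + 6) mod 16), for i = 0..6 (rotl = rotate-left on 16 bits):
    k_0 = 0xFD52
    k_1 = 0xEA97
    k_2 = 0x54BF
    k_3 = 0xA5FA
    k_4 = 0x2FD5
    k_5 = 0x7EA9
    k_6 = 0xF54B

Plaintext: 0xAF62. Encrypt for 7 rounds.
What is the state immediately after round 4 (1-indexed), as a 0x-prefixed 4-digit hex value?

0xB55C

s_0 = plaintext = 0xAF62
s_1 = Round(s_0, k_0) = 0x43B1
s_2 = Round(s_1, k_1) = 0x63DC
s_3 = Round(s_2, k_2) = 0x80CF
s_4 = Round(s_3, k_3) = 0xB55C
s_5 = Round(s_4, k_4) = 0xC4A4
s_6 = Round(s_5, k_5) = 0xC1EA
s_7 = Round(s_6, k_6) = 0xE0A8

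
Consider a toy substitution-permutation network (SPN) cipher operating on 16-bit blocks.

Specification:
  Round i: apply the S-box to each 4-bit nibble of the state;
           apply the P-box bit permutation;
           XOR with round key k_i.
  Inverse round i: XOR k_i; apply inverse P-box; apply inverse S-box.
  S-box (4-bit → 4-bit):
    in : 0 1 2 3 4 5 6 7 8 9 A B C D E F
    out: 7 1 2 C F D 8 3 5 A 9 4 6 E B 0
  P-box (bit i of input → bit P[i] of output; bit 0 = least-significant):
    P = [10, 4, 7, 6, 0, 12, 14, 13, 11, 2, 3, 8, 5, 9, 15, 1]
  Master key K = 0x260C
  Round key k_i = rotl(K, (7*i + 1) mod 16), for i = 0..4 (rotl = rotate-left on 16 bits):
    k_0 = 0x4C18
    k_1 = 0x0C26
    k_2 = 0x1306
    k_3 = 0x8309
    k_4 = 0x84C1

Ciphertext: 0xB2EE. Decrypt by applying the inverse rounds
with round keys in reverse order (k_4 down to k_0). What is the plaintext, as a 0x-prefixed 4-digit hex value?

0x2186

s_0 = ciphertext = 0xB2EE
s_1 = InvRound(s_0, k_4) = 0xECE1
s_2 = InvRound(s_1, k_3) = 0x7535
s_3 = InvRound(s_2, k_2) = 0xEF57
s_4 = InvRound(s_3, k_1) = 0x0659
s_5 = InvRound(s_4, k_0) = 0x2186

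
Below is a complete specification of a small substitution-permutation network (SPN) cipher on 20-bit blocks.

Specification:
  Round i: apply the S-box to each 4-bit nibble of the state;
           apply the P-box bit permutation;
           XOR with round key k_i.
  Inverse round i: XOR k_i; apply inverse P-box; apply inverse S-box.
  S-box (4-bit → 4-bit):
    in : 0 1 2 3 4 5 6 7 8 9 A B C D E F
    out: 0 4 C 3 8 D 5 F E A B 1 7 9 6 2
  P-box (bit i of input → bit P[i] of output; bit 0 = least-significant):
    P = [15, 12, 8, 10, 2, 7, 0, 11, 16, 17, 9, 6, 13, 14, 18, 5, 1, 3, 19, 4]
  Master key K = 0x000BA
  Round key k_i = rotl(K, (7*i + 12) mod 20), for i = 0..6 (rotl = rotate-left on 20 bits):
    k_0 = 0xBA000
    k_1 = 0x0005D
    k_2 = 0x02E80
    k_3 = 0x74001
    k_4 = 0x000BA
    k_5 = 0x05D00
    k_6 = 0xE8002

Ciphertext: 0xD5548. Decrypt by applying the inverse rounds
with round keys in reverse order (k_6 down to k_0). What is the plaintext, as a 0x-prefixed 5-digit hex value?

s_0 = ciphertext = 0xD5548
s_1 = InvRound(s_0, k_6) = 0x3FA07
s_2 = InvRound(s_1, k_5) = 0xBBC65
s_3 = InvRound(s_2, k_4) = 0x7BA7A
s_4 = InvRound(s_3, k_3) = 0xAA223
s_5 = InvRound(s_4, k_2) = 0x64F8D
s_6 = InvRound(s_5, k_1) = 0x4E892
s_7 = InvRound(s_6, k_0) = 0x5E390

0x5E390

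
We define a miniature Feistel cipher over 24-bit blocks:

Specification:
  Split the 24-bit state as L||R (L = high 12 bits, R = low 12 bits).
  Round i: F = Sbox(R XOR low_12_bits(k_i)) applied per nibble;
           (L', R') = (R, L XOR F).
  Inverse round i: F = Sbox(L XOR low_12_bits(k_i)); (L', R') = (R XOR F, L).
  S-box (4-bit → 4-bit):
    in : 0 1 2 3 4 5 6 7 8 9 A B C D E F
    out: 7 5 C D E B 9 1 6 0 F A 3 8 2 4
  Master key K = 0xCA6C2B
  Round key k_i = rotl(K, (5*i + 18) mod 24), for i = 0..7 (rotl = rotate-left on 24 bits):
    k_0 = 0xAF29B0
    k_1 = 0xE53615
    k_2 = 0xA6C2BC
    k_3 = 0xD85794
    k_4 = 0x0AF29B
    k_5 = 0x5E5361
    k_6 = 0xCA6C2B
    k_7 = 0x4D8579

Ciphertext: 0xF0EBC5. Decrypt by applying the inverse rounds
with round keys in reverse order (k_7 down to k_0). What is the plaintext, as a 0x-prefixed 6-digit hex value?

s_0 = ciphertext = 0xF0EBC5
s_1 = InvRound(s_0, k_7) = 0x4D4F0E
s_2 = InvRound(s_1, k_6) = 0x94A4D4
s_3 = InvRound(s_2, k_5) = 0xB1E94A
s_4 = InvRound(s_3, k_4) = 0x921B1E
s_5 = InvRound(s_4, k_3) = 0x9B5921
s_6 = InvRound(s_5, k_2) = 0x3519B5
s_7 = InvRound(s_6, k_1) = 0x25B351
s_8 = InvRound(s_7, k_0) = 0x97B25B

0x97B25B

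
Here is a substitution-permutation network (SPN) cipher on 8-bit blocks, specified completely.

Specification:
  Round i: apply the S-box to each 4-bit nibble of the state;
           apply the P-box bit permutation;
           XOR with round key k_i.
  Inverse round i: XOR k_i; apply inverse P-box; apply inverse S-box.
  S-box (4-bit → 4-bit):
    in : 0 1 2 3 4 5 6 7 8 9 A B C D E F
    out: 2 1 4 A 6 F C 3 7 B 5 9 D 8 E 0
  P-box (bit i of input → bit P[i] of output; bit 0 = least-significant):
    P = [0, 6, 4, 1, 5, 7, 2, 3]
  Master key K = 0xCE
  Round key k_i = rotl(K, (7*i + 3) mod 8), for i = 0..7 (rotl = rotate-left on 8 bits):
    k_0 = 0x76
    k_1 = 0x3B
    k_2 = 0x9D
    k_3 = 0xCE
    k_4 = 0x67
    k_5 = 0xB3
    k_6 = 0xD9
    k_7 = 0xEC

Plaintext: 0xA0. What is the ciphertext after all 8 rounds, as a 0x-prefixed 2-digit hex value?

s_0 = plaintext = 0xA0
s_1 = Round(s_0, k_0) = 0x12
s_2 = Round(s_1, k_1) = 0x0B
s_3 = Round(s_2, k_2) = 0x1E
s_4 = Round(s_3, k_3) = 0xBC
s_5 = Round(s_4, k_4) = 0x5C
s_6 = Round(s_5, k_5) = 0x0C
s_7 = Round(s_6, k_6) = 0x4A
s_8 = Round(s_7, k_7) = 0x79

0x79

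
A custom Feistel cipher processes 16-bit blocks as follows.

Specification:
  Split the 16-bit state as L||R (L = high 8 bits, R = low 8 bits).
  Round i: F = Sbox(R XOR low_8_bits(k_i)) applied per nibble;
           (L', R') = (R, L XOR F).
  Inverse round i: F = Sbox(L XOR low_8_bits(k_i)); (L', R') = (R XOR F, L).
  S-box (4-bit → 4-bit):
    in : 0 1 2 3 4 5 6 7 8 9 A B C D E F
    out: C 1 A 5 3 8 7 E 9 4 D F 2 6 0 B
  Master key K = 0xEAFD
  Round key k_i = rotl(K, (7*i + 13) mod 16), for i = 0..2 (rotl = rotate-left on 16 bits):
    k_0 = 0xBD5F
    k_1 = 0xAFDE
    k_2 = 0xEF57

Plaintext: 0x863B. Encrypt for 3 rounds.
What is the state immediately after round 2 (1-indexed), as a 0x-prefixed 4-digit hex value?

s_0 = plaintext = 0x863B
s_1 = Round(s_0, k_0) = 0x3BF5
s_2 = Round(s_1, k_1) = 0xF594
s_3 = Round(s_2, k_2) = 0x94D0

0xF594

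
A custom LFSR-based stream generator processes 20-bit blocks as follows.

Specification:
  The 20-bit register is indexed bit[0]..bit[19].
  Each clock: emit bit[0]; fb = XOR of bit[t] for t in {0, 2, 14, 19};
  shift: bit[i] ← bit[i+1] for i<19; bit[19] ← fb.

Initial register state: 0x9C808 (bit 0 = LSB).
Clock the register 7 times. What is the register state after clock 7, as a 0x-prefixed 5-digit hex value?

0xC9390

reg_0 = 0x9C808
clock 1: out=0, reg = 0x4E404
clock 2: out=0, reg = 0x27202
clock 3: out=0, reg = 0x93901
clock 4: out=1, reg = 0x49C80
clock 5: out=0, reg = 0x24E40
clock 6: out=0, reg = 0x92720
clock 7: out=0, reg = 0xC9390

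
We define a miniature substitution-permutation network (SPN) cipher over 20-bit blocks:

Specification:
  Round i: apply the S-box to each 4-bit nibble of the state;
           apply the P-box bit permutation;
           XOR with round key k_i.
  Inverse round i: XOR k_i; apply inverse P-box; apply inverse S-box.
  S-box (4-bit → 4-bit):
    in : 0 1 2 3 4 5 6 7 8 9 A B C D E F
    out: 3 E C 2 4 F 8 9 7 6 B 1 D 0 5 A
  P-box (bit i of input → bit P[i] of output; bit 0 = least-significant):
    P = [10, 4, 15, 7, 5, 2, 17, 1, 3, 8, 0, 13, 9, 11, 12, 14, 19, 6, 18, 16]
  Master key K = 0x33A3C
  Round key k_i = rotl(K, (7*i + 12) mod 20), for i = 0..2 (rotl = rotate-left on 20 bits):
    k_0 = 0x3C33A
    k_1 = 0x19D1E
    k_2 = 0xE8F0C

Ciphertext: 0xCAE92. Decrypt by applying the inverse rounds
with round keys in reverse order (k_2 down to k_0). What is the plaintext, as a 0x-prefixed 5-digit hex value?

0x582B2

s_0 = ciphertext = 0xCAE92
s_1 = InvRound(s_0, k_2) = 0xDDA1F
s_2 = InvRound(s_1, k_1) = 0xE79DB
s_3 = InvRound(s_2, k_0) = 0x582B2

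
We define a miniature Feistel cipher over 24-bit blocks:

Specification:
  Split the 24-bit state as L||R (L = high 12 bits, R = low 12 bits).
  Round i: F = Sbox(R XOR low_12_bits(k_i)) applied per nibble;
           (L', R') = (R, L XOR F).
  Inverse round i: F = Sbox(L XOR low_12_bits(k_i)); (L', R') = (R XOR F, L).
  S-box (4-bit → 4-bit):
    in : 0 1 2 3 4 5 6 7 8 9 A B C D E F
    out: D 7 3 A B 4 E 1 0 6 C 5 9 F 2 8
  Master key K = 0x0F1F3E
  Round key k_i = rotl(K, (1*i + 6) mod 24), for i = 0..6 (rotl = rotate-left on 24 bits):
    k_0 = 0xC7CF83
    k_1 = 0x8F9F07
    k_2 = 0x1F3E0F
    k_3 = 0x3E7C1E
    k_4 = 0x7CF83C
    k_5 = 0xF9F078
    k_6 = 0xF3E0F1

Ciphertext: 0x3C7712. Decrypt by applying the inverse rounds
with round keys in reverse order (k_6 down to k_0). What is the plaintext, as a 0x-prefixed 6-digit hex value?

s_0 = ciphertext = 0x3C7712
s_1 = InvRound(s_0, k_6) = 0xDBC3C7
s_2 = InvRound(s_1, k_5) = 0xC5CDBC
s_3 = InvRound(s_2, k_4) = 0x651C5C
s_4 = InvRound(s_3, k_3) = 0x0E4651
s_5 = InvRound(s_4, k_2) = 0x4740E4
s_6 = InvRound(s_5, k_1) = 0x5FE474
s_7 = InvRound(s_6, k_0) = 0x86B5FE

0x86B5FE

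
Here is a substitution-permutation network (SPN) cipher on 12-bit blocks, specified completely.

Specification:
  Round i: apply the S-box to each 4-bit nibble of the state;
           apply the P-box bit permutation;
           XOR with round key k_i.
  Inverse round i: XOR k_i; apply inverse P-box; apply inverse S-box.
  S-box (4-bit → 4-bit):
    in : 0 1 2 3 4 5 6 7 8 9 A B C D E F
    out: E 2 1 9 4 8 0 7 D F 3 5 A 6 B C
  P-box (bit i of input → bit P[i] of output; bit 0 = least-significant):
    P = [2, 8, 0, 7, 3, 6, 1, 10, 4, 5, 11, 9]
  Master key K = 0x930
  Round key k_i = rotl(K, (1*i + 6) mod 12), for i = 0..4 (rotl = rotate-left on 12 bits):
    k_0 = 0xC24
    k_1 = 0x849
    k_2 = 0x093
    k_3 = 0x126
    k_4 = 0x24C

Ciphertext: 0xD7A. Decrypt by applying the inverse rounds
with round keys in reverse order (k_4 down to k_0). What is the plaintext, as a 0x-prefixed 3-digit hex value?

0x457

s_0 = ciphertext = 0xD7A
s_1 = InvRound(s_0, k_4) = 0x9FA
s_2 = InvRound(s_1, k_3) = 0xBA3
s_3 = InvRound(s_2, k_2) = 0x961
s_4 = InvRound(s_3, k_1) = 0x121
s_5 = InvRound(s_4, k_0) = 0x457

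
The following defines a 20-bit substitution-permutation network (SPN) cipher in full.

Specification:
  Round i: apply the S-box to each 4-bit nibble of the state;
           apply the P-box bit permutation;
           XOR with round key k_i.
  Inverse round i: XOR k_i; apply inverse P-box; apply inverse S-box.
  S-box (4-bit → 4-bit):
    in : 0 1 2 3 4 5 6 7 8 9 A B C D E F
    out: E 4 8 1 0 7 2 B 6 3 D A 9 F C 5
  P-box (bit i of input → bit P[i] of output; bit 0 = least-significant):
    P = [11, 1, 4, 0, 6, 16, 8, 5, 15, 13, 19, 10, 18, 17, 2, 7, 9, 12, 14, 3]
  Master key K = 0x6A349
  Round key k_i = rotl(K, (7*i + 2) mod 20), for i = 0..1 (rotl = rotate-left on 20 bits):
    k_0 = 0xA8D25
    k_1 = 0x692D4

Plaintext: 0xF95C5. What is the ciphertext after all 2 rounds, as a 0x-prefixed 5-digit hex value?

0x53F97

s_0 = plaintext = 0xF95C5
s_1 = Round(s_0, k_0) = 0x46757
s_2 = Round(s_1, k_1) = 0x53F97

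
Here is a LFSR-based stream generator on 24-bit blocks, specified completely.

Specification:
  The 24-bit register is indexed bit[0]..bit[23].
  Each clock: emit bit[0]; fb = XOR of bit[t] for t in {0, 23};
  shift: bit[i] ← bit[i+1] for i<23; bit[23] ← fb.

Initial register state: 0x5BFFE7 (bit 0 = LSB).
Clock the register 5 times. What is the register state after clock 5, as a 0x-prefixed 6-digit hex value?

0xEADFFF

reg_0 = 0x5BFFE7
clock 1: out=1, reg = 0xADFFF3
clock 2: out=1, reg = 0x56FFF9
clock 3: out=1, reg = 0xAB7FFC
clock 4: out=0, reg = 0xD5BFFE
clock 5: out=0, reg = 0xEADFFF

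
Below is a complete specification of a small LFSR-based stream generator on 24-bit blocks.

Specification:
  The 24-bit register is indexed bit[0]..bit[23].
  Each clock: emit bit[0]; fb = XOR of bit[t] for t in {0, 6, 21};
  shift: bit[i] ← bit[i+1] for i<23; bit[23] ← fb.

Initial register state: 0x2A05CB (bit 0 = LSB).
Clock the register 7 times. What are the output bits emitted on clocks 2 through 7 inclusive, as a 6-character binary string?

reg_0 = 0x2A05CB
clock 1: out=1, reg = 0x9502E5
clock 2: out=1, reg = 0x4A8172
clock 3: out=0, reg = 0xA540B9
clock 4: out=1, reg = 0x52A05C
clock 5: out=0, reg = 0xA9502E
clock 6: out=0, reg = 0xD4A817
clock 7: out=1, reg = 0xEA540B

101001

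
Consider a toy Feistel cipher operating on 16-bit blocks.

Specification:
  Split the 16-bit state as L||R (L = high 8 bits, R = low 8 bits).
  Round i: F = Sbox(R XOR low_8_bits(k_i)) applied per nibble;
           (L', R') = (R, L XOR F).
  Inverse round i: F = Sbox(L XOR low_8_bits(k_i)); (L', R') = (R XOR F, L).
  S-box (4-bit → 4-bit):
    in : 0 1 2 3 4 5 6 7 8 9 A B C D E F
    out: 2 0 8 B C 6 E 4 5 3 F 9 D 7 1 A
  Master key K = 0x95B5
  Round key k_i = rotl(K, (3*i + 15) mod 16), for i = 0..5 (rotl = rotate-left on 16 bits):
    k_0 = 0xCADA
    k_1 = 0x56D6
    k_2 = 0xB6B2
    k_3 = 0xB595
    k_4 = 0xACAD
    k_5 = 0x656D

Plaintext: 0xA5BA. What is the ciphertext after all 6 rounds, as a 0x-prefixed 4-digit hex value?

s_0 = plaintext = 0xA5BA
s_1 = Round(s_0, k_0) = 0xBA47
s_2 = Round(s_1, k_1) = 0x478A
s_3 = Round(s_2, k_2) = 0x8AF2
s_4 = Round(s_3, k_3) = 0xF26E
s_5 = Round(s_4, k_4) = 0x6E29
s_6 = Round(s_5, k_5) = 0x29A2

0x29A2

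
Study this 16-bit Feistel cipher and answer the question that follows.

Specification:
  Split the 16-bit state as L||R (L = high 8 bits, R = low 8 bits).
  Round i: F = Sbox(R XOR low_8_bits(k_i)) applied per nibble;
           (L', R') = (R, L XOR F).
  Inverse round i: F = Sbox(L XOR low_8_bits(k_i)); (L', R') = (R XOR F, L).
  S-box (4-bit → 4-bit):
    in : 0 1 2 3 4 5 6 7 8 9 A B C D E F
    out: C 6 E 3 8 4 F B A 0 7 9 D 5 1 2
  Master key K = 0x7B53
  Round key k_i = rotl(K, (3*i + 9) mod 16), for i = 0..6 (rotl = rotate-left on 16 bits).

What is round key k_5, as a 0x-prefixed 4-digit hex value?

0x537B

K = 0x7B53
k_0 = rotl(K, (3*0+9) mod 16) = rotl(K, 9) = 0xA6F6
k_1 = rotl(K, (3*1+9) mod 16) = rotl(K, 12) = 0x37B5
k_2 = rotl(K, (3*2+9) mod 16) = rotl(K, 15) = 0xBDA9
k_3 = rotl(K, (3*3+9) mod 16) = rotl(K, 2) = 0xED4D
k_4 = rotl(K, (3*4+9) mod 16) = rotl(K, 5) = 0x6A6F
k_5 = rotl(K, (3*5+9) mod 16) = rotl(K, 8) = 0x537B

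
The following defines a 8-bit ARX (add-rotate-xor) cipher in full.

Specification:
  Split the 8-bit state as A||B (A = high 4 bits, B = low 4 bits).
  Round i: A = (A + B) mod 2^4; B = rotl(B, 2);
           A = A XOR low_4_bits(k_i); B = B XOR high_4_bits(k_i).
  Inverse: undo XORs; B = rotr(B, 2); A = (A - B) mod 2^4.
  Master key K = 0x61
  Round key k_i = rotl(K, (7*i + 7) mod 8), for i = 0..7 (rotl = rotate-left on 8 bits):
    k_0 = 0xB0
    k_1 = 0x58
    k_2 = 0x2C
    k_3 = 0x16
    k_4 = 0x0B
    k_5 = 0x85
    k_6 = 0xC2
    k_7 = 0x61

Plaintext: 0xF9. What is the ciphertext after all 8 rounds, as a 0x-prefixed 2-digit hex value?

0x26

s_0 = plaintext = 0xF9
s_1 = Round(s_0, k_0) = 0x8D
s_2 = Round(s_1, k_1) = 0xD2
s_3 = Round(s_2, k_2) = 0x3A
s_4 = Round(s_3, k_3) = 0xBB
s_5 = Round(s_4, k_4) = 0xDE
s_6 = Round(s_5, k_5) = 0xE3
s_7 = Round(s_6, k_6) = 0x30
s_8 = Round(s_7, k_7) = 0x26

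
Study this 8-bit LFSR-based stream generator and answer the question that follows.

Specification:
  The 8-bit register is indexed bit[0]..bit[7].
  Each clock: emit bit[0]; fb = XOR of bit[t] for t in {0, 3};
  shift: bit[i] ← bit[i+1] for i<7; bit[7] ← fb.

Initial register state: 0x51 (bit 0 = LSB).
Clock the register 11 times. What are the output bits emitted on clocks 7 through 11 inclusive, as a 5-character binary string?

10110

reg_0 = 0x51
clock 1: out=1, reg = 0xA8
clock 2: out=0, reg = 0xD4
clock 3: out=0, reg = 0x6A
clock 4: out=0, reg = 0xB5
clock 5: out=1, reg = 0xDA
clock 6: out=0, reg = 0xED
clock 7: out=1, reg = 0x76
clock 8: out=0, reg = 0x3B
clock 9: out=1, reg = 0x1D
clock 10: out=1, reg = 0x0E
clock 11: out=0, reg = 0x87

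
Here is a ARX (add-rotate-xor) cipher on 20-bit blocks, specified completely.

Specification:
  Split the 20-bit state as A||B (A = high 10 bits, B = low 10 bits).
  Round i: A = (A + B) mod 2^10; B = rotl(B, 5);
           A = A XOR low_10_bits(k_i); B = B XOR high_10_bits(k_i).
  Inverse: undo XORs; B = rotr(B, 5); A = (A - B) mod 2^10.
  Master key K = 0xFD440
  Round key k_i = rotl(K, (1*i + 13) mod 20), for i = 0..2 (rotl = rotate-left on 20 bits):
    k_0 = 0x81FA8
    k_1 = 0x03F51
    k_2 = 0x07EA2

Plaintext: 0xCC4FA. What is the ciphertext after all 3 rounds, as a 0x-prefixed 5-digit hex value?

s_0 = plaintext = 0xCC4FA
s_1 = Round(s_0, k_0) = 0xE0D40
s_2 = Round(s_1, k_1) = 0xE4805
s_3 = Round(s_2, k_2) = 0x4D4BF

0x4D4BF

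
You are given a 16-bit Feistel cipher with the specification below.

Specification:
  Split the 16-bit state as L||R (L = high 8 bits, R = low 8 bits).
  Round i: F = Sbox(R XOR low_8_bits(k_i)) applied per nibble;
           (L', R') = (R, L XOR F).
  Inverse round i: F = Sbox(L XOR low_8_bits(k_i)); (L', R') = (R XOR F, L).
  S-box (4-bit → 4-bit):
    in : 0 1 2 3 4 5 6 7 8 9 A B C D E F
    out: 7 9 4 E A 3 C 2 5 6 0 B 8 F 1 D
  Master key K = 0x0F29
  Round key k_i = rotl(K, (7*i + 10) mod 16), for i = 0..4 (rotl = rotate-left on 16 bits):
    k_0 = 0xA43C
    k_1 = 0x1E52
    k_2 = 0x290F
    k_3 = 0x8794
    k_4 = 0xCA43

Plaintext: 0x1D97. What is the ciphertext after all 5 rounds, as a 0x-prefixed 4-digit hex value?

s_0 = plaintext = 0x1D97
s_1 = Round(s_0, k_0) = 0x9716
s_2 = Round(s_1, k_1) = 0x163D
s_3 = Round(s_2, k_2) = 0x3DF2
s_4 = Round(s_3, k_3) = 0xF2F1
s_5 = Round(s_4, k_4) = 0xF146

0xF146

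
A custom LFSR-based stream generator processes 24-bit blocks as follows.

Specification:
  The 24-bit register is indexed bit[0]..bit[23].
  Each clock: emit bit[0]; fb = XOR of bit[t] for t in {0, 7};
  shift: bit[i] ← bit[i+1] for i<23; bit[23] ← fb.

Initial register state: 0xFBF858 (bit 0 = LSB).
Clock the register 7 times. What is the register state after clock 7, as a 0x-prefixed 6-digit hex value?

reg_0 = 0xFBF858
clock 1: out=0, reg = 0x7DFC2C
clock 2: out=0, reg = 0x3EFE16
clock 3: out=0, reg = 0x1F7F0B
clock 4: out=1, reg = 0x8FBF85
clock 5: out=1, reg = 0x47DFC2
clock 6: out=0, reg = 0xA3EFE1
clock 7: out=1, reg = 0x51F7F0

0x51F7F0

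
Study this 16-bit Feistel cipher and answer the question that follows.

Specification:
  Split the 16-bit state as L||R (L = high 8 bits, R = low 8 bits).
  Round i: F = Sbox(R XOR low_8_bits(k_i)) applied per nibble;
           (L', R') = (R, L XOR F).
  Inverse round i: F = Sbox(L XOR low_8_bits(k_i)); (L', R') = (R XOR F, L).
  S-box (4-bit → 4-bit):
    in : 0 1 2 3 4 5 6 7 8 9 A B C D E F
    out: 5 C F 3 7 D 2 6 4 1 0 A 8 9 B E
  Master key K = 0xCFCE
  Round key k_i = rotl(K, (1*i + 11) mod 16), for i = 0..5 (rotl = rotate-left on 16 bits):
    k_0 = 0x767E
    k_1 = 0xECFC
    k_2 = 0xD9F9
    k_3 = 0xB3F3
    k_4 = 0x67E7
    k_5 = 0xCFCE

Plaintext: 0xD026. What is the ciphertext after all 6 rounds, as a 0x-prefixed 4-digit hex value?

0x36AF

s_0 = plaintext = 0xD026
s_1 = Round(s_0, k_0) = 0x2604
s_2 = Round(s_1, k_1) = 0x04C2
s_3 = Round(s_2, k_2) = 0xC23E
s_4 = Round(s_3, k_3) = 0x3E4B
s_5 = Round(s_4, k_4) = 0x4B36
s_6 = Round(s_5, k_5) = 0x36AF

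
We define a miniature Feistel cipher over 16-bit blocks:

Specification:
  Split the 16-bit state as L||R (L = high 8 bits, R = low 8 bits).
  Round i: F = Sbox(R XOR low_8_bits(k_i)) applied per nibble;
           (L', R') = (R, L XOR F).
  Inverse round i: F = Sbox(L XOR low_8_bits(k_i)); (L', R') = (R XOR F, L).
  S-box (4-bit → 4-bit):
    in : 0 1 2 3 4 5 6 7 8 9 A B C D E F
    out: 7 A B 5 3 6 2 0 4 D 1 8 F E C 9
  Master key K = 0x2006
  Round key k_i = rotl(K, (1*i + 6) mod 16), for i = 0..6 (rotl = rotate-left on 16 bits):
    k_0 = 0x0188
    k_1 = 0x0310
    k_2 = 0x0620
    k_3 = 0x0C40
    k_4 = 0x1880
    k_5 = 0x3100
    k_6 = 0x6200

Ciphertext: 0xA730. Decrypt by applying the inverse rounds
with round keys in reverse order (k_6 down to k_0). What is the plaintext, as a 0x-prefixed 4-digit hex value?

0x29B7

s_0 = ciphertext = 0xA730
s_1 = InvRound(s_0, k_6) = 0x20A7
s_2 = InvRound(s_1, k_5) = 0x1020
s_3 = InvRound(s_2, k_4) = 0xF710
s_4 = InvRound(s_3, k_3) = 0x90F7
s_5 = InvRound(s_4, k_2) = 0x7090
s_6 = InvRound(s_5, k_1) = 0xB770
s_7 = InvRound(s_6, k_0) = 0x29B7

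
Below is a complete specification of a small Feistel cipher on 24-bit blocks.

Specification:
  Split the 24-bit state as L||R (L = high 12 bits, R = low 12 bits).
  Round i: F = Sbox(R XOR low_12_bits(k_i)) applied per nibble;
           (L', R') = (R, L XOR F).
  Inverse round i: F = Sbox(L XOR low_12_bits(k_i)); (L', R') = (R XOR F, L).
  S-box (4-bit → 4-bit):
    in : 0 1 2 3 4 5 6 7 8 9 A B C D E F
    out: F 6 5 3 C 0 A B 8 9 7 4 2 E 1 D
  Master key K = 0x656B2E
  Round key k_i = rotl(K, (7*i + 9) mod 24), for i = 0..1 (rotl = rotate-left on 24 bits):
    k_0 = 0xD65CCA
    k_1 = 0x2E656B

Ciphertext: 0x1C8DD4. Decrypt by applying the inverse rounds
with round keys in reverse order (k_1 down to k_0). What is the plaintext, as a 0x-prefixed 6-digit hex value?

0xF661A7

s_0 = ciphertext = 0x1C8DD4
s_1 = InvRound(s_0, k_1) = 0x1A71C8
s_2 = InvRound(s_1, k_0) = 0xF661A7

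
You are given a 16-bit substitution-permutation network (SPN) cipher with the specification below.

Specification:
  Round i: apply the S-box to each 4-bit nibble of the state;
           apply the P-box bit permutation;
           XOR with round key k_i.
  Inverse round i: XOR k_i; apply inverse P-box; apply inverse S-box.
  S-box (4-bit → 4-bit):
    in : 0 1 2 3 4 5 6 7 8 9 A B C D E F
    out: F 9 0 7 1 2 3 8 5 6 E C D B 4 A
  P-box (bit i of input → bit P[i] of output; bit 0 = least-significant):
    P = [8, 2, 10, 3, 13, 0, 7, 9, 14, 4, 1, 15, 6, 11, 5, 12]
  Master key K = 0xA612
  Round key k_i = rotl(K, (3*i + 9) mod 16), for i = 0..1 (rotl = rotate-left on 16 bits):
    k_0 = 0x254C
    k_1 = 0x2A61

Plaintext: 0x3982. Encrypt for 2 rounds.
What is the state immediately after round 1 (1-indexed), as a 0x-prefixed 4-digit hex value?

s_0 = plaintext = 0x3982
s_1 = Round(s_0, k_0) = 0x0DBE
s_2 = Round(s_1, k_1) = 0xF491

0x0DBE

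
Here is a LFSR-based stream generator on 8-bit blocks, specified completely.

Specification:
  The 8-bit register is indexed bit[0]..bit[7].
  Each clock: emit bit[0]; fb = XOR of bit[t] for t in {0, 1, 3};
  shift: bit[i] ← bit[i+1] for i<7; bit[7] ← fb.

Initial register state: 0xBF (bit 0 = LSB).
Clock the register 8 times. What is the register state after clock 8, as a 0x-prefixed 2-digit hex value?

reg_0 = 0xBF
clock 1: out=1, reg = 0xDF
clock 2: out=1, reg = 0xEF
clock 3: out=1, reg = 0xF7
clock 4: out=1, reg = 0x7B
clock 5: out=1, reg = 0xBD
clock 6: out=1, reg = 0x5E
clock 7: out=0, reg = 0x2F
clock 8: out=1, reg = 0x97

0x97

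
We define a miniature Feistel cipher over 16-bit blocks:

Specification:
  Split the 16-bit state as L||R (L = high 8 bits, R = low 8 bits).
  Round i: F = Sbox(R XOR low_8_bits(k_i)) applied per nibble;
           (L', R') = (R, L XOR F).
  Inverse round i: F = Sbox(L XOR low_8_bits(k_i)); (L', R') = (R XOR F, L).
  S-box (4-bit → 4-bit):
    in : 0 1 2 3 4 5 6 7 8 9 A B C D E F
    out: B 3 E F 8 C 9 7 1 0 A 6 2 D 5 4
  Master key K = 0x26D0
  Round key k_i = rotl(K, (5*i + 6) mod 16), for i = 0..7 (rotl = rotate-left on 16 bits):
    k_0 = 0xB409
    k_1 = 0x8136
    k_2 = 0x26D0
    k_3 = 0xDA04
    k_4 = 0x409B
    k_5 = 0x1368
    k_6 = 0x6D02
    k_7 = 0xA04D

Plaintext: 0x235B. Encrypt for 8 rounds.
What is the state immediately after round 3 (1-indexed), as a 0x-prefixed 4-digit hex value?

0x8D20

s_0 = plaintext = 0x235B
s_1 = Round(s_0, k_0) = 0x5BED
s_2 = Round(s_1, k_1) = 0xED8D
s_3 = Round(s_2, k_2) = 0x8D20
s_4 = Round(s_3, k_3) = 0x2065
s_5 = Round(s_4, k_4) = 0x6565
s_6 = Round(s_5, k_5) = 0x65D8
s_7 = Round(s_6, k_6) = 0xD8BF
s_8 = Round(s_7, k_7) = 0xBF96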